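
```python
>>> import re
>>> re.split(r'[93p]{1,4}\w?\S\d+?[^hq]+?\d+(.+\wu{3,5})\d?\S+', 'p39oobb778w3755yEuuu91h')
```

The pattern matches 1 to 4 of one of [93p], then optionally a word character, then a non-whitespace character; then one or more of a digit (lazy), then one or more of any character except [hq] (lazy), then one or more of a digit; then one or more of any character, then a word character, then 3 to 5 of the literal 'u' (captured); then optionally a digit, then one or more of a non-whitespace character.
Because the quantifier is non-greedy, it stops expanding at the earliest point where the rest of the pattern can succeed.
Matches to split on: at [0:23] → 'p39oobb778w3755yEuuu91h'.
The group in the pattern means `split` returns the separators' captures alongside the pieces.

['', 'w3755yEuuu', '']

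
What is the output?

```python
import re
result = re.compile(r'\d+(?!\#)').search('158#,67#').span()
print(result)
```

(0, 2)

`(?!…)`/`(?<!…)` only lets a position through if the neighbouring text does NOT match; no characters are consumed.
Unlike `match`, `search` isn't anchored — it looks for the pattern anywhere in the string.
The match spans [0:2] → '15'.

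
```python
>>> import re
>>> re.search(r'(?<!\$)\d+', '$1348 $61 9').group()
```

A negative assertion filters positions out without eating any characters.
`search` walks the string left to right and returns the first match it finds.
The match spans [2:5] → '348'.

'348'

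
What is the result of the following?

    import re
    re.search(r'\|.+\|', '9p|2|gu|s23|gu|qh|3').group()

'|2|gu|s23|gu|qh|'

`re.search` tries every starting position until one works.
The match spans [2:18] → '|2|gu|s23|gu|qh|'.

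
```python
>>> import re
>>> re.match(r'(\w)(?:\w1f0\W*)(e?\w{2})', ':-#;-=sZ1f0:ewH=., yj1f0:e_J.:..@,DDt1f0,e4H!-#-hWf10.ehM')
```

None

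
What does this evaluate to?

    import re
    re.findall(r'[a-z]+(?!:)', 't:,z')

['z']

The negative lookahead/lookbehind blocks any match where the forbidden context is present.
Since nothing is captured, `findall` lists the 1 matched substring directly.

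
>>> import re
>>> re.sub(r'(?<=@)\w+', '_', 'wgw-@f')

'wgw-@_'

Because the assertion is zero-width, the text it checks is not consumed and won't appear in the result.
Matches: at [5:6] → 'f'.
`sub` substitutes '_' at each match site.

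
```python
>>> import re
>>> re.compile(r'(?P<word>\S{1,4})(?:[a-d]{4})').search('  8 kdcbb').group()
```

Pattern: 1 to 4 of a non-whitespace character (captured as 'word'); then exactly 4 of a character in [a-d] (non-capturing group).
`search` walks the string left to right and returns the first match it finds.
The match spans [4:9] → 'kdcbb'.
Captured: group 1 = 'k'.

'kdcbb'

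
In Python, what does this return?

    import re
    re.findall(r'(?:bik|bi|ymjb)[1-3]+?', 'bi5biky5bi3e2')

['bi3']

No capturing groups, so `findall` returns the 1 full match string.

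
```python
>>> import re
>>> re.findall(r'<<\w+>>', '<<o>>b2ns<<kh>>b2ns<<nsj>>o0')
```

['<<o>>', '<<kh>>', '<<nsj>>']

`findall` yields the raw match text (3 of them) because the pattern has no groups.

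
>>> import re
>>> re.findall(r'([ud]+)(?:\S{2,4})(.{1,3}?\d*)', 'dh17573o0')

2 groups means the one result is a tuple of 2 captured strings — 1 here.

[('d', '73')]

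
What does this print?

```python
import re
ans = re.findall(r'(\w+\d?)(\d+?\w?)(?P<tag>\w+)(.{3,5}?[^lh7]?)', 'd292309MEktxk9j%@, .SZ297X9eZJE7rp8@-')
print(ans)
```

The pattern matches one or more of a word character, then optionally a digit (captured); then one or more of a digit (lazy), then optionally a word character (captured); then one or more of a word character (captured as 'tag'); then 3 to 5 of any character (lazy), then optionally any character except [lh7] (captured).
Matches: at [0:19] match 'd292309MEktxk9j%@, ', groups = ('d292309MEktxk', '9', 'j', '%@, '); at [20:37] match 'SZ297X9eZJE7rp8@-', groups = ('SZ297X9eZJE', '7r', 'p', '8@-').
Multiple groups make `findall` return tuples — one 4-tuple for each match.

[('d292309MEktxk', '9', 'j', '%@, '), ('SZ297X9eZJE', '7r', 'p', '8@-')]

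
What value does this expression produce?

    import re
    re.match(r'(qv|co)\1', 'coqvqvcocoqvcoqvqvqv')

None

`re.match` only tries the pattern at the start of the string.
Here the string doesn't start with a match, so the call returns None.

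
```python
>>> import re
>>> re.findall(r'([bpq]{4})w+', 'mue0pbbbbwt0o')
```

['bbbb']

Pattern: exactly 4 of one of [bpq] (captured); then one or more of a literal 'w'.
Because there's exactly one group, `findall` drops the full match and keeps group 1 from the one hit.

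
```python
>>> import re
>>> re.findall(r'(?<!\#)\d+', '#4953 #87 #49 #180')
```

The negative lookaround is zero-width — it rules out positions where the adjacent text would match, without consuming anything.
Scanning left to right: at [2:5] → '953'; at [8:9] → '7'; at [12:13] → '9'; at [16:18] → '80'.
Since nothing is captured, `findall` lists the 4 matched substrings directly.

['953', '7', '9', '80']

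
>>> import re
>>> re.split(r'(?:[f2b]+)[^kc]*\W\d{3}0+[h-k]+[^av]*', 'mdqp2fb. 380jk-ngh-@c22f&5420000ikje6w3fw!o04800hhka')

['mdqp2fb. 380jk-ngh-@c', 'a']

Pattern: one or more of one of [f2b] (non-capturing group); then zero or more of any character except [kc], then a non-word character, then exactly 3 of a digit; then one or more of a literal '0', then one or more of a character in [h-k], then zero or more of any character except [av].
Matches to split on: at [21:51] → '22f&5420000ikje6w3fw!o04800hhk'.
`split` removes every match and returns the 2 fragments in between.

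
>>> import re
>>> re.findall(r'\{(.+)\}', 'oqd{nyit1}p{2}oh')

Scanning left to right: at [3:14] match '{nyit1}p{2}', group 1 = 'nyit1}p{2'.
`findall` collects group 1 from the one match (1 total).

['nyit1}p{2']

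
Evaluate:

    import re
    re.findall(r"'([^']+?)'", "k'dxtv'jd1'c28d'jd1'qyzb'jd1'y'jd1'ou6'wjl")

['dxtv', 'c28d', 'qyzb', 'y', 'ou6']

Matches: at [1:7] match "'dxtv'", group 1 = 'dxtv'; at [10:16] match "'c28d'", group 1 = 'c28d'; at [19:25] match "'qyzb'", group 1 = 'qyzb'; at [28:31] match "'y'", group 1 = 'y'; at [34:39] match "'ou6'", group 1 = 'ou6'.
One capturing group, so `findall` returns just the captured substring from each match — 5 in all.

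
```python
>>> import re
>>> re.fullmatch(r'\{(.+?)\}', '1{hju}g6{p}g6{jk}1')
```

None

For `fullmatch`, every character of the input must be accounted for by the pattern.
Here there's no way to consume every character, so the call returns None.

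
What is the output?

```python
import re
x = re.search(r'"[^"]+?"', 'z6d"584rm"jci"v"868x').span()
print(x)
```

(3, 10)

`search` walks the string left to right and returns the first match it finds.
The match spans [3:10] → '"584rm"'.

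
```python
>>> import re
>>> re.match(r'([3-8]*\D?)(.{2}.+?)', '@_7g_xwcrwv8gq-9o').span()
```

(0, 4)

With `match`, the pattern is implicitly anchored at the beginning.
The match spans [0:4] → '@_7g'.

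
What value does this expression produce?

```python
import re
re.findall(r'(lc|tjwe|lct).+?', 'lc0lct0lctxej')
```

Alternation tries branches left to right and keeps the first one that lets the overall match succeed at that position.
Walking the string: at [0:3] match 'lc0', group 1 = 'lc'; at [3:6] match 'lct', group 1 = 'lc'; at [7:10] match 'lct', group 1 = 'lc'.
One capturing group, so `findall` returns just the captured substring from each match — 3 in all.

['lc', 'lc', 'lc']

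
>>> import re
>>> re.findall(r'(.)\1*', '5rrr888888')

['5', 'r', '8']

`\1` has to match the exact text group 1 already captured.
Scanning left to right: at [0:1] match '5', group 1 = '5'; at [1:4] match 'rrr', group 1 = 'r'; at [4:10] match '888888', group 1 = '8'.
Because there's exactly one group, `findall` drops the full match and keeps group 1 from each hit.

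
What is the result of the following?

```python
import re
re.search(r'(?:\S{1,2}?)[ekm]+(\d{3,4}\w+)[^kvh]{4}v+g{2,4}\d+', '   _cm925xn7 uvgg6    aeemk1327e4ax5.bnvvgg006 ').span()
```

This matches 1 to 2 of a non-whitespace character (lazy) (non-capturing group); then one or more of one of [ekm]; then 3 to 4 of a digit, then one or more of a word character (captured); then exactly 4 of any character except [kvh]; then one or more of a literal 'v', then 2 to 4 of the literal 'g', then one or more of a digit.
`re.search` scans for the first position where the pattern succeeds.
The match spans [3:18] → '_cm925xn7 uvgg6'.
Captured: group 1 = '925x'.

(3, 18)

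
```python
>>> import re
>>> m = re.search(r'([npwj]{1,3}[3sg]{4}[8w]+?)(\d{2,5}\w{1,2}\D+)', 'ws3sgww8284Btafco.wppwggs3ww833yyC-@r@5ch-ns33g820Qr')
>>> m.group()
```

'ws3sgww8284Btafco.wppwggs'

The pattern matches 1 to 3 of one of [npwj], then exactly 4 of one of [3sg], then one or more of one of [8w] (lazy) (captured); then 2 to 5 of a digit, then 1 to 2 of a word character, then one or more of a non-digit (captured).
`re.search` scans for the first position where the pattern succeeds.
The match spans [0:25] → 'ws3sgww8284Btafco.wppwggs'.
Captured: group 1 = 'ws3sgww', group 2 = '8284Btafco.wppwggs'.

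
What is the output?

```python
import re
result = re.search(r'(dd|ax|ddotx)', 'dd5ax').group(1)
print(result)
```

`search` walks the string left to right and returns the first match it finds.
The match spans [0:2] → 'dd'.
Captured: group 1 = 'dd'.

dd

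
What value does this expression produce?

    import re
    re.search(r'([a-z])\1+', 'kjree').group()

`\1` has to match the exact text group 1 already captured.
The match spans [3:5] → 'ee'.

'ee'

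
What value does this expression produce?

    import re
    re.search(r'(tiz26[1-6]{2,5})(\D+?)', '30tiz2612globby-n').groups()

('tiz2612', 'g')

The match spans [2:10] → 'tiz2612g'.
Captured: group 1 = 'tiz2612', group 2 = 'g'.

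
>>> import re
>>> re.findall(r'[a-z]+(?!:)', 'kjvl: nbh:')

['kjv', 'nb']

The negative lookaround is zero-width — it rules out positions where the adjacent text would match, without consuming anything.
Walking the string: at [0:3] → 'kjv'; at [6:8] → 'nb'.
Since nothing is captured, `findall` lists the 2 matched substrings directly.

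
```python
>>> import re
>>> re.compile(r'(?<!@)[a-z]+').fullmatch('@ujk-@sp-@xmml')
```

`re.fullmatch` requires the pattern to consume the entire string.
Here the pattern can't cover the whole string, so the call returns None.

None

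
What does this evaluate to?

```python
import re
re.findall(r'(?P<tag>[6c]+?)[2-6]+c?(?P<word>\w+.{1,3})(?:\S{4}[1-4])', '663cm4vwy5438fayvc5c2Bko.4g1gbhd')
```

With the lazy modifier that quantifier settles for the fewest repetitions that let the rest of the pattern succeed (the atoms after it are unaffected and can still be greedy).
Multiple groups make `findall` return tuples — one 2-tuple for the one match.

[('6', 'm4vwy5438fayvc5c2Bk')]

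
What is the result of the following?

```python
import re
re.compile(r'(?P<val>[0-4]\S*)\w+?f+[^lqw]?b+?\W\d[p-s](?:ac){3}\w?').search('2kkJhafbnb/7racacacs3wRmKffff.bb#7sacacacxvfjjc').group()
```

This matches a character in [0-4], then zero or more of a non-whitespace character (captured as 'val'); then one or more of a word character (lazy), then one or more of a literal 'f', then optionally any character except [lqw]; then one or more of the literal 'b' (lazy), then a non-word character, then a digit; then a character in [p-s], then the literal 'ac' repeated 3 times; then optionally a word character.
`search` walks the string left to right and returns the first match it finds.
The match spans [0:42] → '2kkJhafbnb/7racacacs3wRmKffff.bb#7sacacacx'.
Captured: group 1 = '2kkJhafbnb/7racacacs3wRmKff'.

'2kkJhafbnb/7racacacs3wRmKffff.bb#7sacacacx'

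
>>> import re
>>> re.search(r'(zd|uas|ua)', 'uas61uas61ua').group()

'uas'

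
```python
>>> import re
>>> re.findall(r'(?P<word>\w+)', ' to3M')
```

['to3M']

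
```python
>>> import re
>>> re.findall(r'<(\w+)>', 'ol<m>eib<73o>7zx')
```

With a single group, `findall` returns only what that group captured — 2 items.

['m', '73o']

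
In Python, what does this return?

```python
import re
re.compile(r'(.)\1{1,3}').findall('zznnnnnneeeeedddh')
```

['z', 'n', 'n', 'e', 'd']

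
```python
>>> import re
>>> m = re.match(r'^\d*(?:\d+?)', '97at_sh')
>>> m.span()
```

(0, 2)

This matches anchored at the start of the string; then zero or more of a digit; then one or more of a digit (lazy) (non-capturing group).
`re.match` only tries the pattern at the start of the string.
The match spans [0:2] → '97'.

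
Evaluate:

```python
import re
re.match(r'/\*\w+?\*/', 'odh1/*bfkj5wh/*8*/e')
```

With `match`, the pattern is implicitly anchored at the beginning.
Here the string doesn't start with a match, so the call returns None.

None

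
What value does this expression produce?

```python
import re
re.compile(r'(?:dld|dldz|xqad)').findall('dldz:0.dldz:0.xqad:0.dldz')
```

['dld', 'dld', 'xqad', 'dld']

The regex engine tests alternatives in the order written; an earlier branch that matches wins even if a later one would match more.
Matches: at [0:3] → 'dld'; at [7:10] → 'dld'; at [14:18] → 'xqad'; at [21:24] → 'dld'.
With no groups in the pattern, `findall` gives back each whole match — 4 here.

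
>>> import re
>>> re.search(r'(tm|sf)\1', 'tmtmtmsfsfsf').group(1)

'tm'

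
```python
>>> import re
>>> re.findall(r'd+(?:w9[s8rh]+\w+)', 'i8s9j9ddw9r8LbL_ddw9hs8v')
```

The pattern matches one or more of a literal 'd'; then the literal 'w9', then one or more of one of [s8rh], then one or more of a word character (non-capturing group).
Scanning left to right: at [6:24] → 'ddw9r8LbL_ddw9hs8v'.
Since nothing is captured, `findall` lists the 1 matched substring directly.

['ddw9r8LbL_ddw9hs8v']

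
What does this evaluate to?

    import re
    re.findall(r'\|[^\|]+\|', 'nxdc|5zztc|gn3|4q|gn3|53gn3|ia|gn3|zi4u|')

['|5zztc|', '|4q|', '|53gn3|', '|gn3|']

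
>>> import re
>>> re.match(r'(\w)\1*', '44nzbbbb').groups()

('4',)

`\1` has to match the exact text group 1 already captured.
`re.match` won't scan ahead — the pattern has to work from the very first character.
The match spans [0:2] → '44'.
Captured: group 1 = '4'.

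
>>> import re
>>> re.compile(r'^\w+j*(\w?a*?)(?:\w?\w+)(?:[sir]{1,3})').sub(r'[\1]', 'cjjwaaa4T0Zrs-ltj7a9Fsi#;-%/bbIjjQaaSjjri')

'[]-ltj7a9Fsi#;-%/bbIjjQaaSjjri'

The pattern matches anchored at the start of the string; then one or more of a word character, then zero or more of the literal 'j'; then optionally a word character, then zero or more of a literal 'a' (lazy) (captured); then optionally a word character, then one or more of a word character (non-capturing group); then 1 to 3 of one of [sir] (non-capturing group).
Matches: at [0:13] → 'cjjwaaa4T0Zrs'.
`\1` in the replacement pulls in group 1's text for each match.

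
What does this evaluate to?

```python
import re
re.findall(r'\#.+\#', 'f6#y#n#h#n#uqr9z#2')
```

Walking the string: at [2:17] → '#y#n#h#n#uqr9z#'.
`findall` yields the raw match text (1 of them) because the pattern has no groups.

['#y#n#h#n#uqr9z#']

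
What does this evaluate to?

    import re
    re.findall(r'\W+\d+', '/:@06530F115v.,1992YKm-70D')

['/:@06530', '.,1992', '-70']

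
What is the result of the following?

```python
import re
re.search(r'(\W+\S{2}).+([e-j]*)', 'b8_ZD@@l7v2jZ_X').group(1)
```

'@@l7'

The match spans [5:15] → '@@l7v2jZ_X'.
Captured: group 1 = '@@l7', group 2 = ''.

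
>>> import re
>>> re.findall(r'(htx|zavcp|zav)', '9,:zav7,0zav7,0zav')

['zav', 'zav', 'zav']

One capturing group, so `findall` returns just the captured substring from each match — 3 in all.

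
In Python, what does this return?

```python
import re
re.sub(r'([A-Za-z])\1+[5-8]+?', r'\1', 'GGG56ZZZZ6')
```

'G6Z'

`\1` has to match the exact text group 1 already captured.
Matches: at [0:4] → 'GGG5'; at [5:10] → 'ZZZZ6'.
`\1` in the replacement pulls in group 1's text for each match.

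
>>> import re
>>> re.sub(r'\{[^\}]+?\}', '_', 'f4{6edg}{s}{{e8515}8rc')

'f4___8rc'

`sub` substitutes '_' at each match site.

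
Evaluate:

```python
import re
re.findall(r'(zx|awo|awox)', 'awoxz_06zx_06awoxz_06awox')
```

['awo', 'zx', 'awo', 'awo']

Branches in `(...|...)` are attempted left-to-right; the first branch that allows the whole pattern to succeed is taken.
With a single group, `findall` returns only what that group captured — 4 items.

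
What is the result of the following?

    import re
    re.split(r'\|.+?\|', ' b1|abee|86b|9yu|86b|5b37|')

[' b1', '86b', '86b', '']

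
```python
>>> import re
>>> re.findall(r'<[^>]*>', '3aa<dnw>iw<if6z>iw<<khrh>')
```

['<dnw>', '<if6z>', '<<khrh>']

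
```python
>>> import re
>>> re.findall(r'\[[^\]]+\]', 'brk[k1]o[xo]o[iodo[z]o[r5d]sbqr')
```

Matches: at [3:7] → '[k1]'; at [8:12] → '[xo]'; at [13:21] → '[iodo[z]'; at [22:27] → '[r5d]'.
No capturing groups, so `findall` returns the 4 full match strings.

['[k1]', '[xo]', '[iodo[z]', '[r5d]']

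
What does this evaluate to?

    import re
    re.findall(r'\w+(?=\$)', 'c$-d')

Because the assertion is zero-width, the text it checks is not consumed and won't appear in the result.
Scanning left to right: at [0:1] → 'c'.
No capturing groups, so `findall` returns the 1 full match string.

['c']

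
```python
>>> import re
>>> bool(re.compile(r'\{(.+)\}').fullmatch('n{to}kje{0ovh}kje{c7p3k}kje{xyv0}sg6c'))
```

For `fullmatch`, every character of the input must be accounted for by the pattern.
Here the string isn't matched end-to-end, so the call returns None, and `bool(None)` is False.

False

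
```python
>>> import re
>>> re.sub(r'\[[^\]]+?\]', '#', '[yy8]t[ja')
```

'#t[ja'

Matches: at [0:5] → '[yy8]'.
Each match is replaced by '#'.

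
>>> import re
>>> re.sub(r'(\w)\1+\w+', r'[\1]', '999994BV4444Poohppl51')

'[9]'

`\1` is not a pattern — it's the concrete string captured by group 1, re-applied verbatim.
Matches: at [0:21] → '999994BV4444Poohppl51'.
`\1` in the replacement pulls in group 1's text for each match.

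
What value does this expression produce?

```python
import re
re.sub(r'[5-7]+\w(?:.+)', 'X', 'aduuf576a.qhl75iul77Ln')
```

'aduufX'

Each match is replaced by 'X'.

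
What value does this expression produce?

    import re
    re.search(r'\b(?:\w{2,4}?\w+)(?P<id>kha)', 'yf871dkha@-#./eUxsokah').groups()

The pattern matches a word boundary (`\b`, zero-width); then 2 to 4 of a word character (lazy), then one or more of a word character (non-capturing group); then the literal 'kh', then the literal 'a' (captured as 'id').
Unlike `match`, `search` isn't anchored — it looks for the pattern anywhere in the string.
The match spans [0:9] → 'yf871dkha'.
Captured: group 1 = 'kha'.

('kha',)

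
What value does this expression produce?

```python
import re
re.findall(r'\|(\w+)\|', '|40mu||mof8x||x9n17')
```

Matches: at [0:6] match '|40mu|', group 1 = '40mu'; at [6:13] match '|mof8x|', group 1 = 'mof8x'.
With a single group, `findall` returns only what that group captured — 2 items.

['40mu', 'mof8x']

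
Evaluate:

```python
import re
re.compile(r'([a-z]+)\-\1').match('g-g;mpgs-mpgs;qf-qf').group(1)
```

'g'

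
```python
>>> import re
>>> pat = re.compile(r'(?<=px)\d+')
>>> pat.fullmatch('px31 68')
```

None

`fullmatch` succeeds only if the pattern covers the string from start to end.
Here there's no way to consume every character, so the call returns None.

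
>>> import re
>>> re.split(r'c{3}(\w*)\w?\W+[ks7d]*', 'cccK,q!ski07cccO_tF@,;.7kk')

Pattern: exactly 3 of a literal 'c'; then zero or more of a word character (captured); then optionally a word character, then one or more of a non-word character, then zero or more of one of [ks7d].
Matches to split on: at [0:5] → 'cccK,'; at [12:26] → 'cccO_tF@,;.7kk'.
The group in the pattern means `split` returns the separators' captures alongside the pieces.

['', 'K', 'q!ski07', 'O_tF', '']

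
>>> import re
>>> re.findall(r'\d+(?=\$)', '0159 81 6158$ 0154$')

['6158', '0154']

Because the assertion is zero-width, the text it checks is not consumed and won't appear in the result.
`findall` yields the raw match text (2 of them) because the pattern has no groups.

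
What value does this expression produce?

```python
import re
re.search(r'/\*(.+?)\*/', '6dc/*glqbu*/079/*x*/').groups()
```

('glqbu',)

The match spans [3:12] → '/*glqbu*/'.
Captured: group 1 = 'glqbu'.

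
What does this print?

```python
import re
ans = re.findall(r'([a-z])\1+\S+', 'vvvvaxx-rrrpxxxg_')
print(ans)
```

The backreference `\1` re-matches whatever the first group consumed, character for character.
Matches: at [0:17] match 'vvvvaxx-rrrpxxxg_', group 1 = 'v'.
Because there's exactly one group, `findall` drops the full match and keeps group 1 from the one hit.

['v']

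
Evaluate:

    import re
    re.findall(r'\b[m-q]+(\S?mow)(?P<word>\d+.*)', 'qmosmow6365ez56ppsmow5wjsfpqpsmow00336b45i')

The pattern matches a word boundary (`\b`, zero-width); then one or more of a character in [m-q]; then optionally a non-whitespace character, then the literal 'mow' (captured); then one or more of a digit, then zero or more of any character (captured as 'word').
Matches: at [0:42] match 'qmosmow6365ez56ppsmow5wjsfpqpsmow00336b45i', groups = ('smow', '6365ez56ppsmow5wjsfpqpsmow00336b45i').
Multiple groups make `findall` return tuples — one 2-tuple for the one match.

[('smow', '6365ez56ppsmow5wjsfpqpsmow00336b45i')]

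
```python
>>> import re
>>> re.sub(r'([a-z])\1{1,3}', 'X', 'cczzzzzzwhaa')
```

`\1` has to match the exact text group 1 already captured.
`sub` substitutes 'X' at each match site.

'XXXwhX'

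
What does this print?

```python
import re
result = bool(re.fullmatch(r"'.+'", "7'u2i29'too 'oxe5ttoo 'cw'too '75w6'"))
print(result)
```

False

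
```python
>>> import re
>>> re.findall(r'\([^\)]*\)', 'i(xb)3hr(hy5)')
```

['(xb)', '(hy5)']

Matches: at [1:5] → '(xb)'; at [8:13] → '(hy5)'.
Since nothing is captured, `findall` lists the 2 matched substrings directly.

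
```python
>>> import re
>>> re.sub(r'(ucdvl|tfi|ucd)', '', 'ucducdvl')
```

The regex engine tests alternatives in the order written; an earlier branch that matches wins even if a later one would match more.
Each match is replaced by ''.

''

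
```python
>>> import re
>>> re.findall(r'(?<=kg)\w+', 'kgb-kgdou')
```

['b', 'dou']

Lookahead/lookbehind check context without consuming it, so the matched span excludes the asserted characters.
With no groups in the pattern, `findall` gives back each whole match — 2 here.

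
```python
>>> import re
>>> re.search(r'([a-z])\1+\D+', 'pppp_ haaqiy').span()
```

The backreference `\1` re-matches whatever the first group consumed, character for character.
The match spans [0:12] → 'pppp_ haaqiy'.

(0, 12)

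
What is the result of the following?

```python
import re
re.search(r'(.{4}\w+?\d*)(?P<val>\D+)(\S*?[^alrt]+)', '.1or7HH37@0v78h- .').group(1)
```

The match spans [0:18] → '.1or7HH37@0v78h- .'.
Captured: group 1 = '.1or7', group 2 = 'HH', group 3 = '37@0v78h- .'.

'.1or7'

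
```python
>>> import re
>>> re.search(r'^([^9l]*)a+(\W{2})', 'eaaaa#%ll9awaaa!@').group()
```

This matches anchored at the start of the string; then zero or more of any character except [9l] (captured); then one or more of a literal 'a'; then exactly 2 of a non-word character (captured).
The match spans [0:7] → 'eaaaa#%'.

'eaaaa#%'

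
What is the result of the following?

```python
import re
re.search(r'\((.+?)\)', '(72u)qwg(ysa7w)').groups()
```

('72u',)

Because the quantifier is non-greedy, it stops expanding at the earliest point where the rest of the pattern can succeed.
`re.search` tries every starting position until one works.
The match spans [0:5] → '(72u)'.
Captured: group 1 = '72u'.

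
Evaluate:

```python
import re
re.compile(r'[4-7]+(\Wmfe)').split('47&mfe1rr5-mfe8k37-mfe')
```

This matches one or more of a character in [4-7]; then a non-word character, then the literal 'mfe' (captured).
`re.split` interleaves the captured-group text with the surrounding fragments.

['', '&mfe', '1rr', '-mfe', '8k3', '-mfe', '']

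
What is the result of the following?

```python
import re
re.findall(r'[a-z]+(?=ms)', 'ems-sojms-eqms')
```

['e', 'soj', 'eq']

The lookaround is zero-width — it requires the adjacent text to match without consuming it, so the asserted text isn't part of the match.
`findall` yields the raw match text (3 of them) because the pattern has no groups.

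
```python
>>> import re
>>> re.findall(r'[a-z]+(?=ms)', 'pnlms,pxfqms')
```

The positive lookaround only admits positions where the adjacent text matches; those characters stay outside the span.
With no groups in the pattern, `findall` gives back each whole match — 2 here.

['pnl', 'pxfq']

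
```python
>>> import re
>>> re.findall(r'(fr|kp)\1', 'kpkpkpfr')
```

After group 1 captures some text, `\1` only succeeds where that same text appears again.
Matches: at [0:4] match 'kpkp', group 1 = 'kp'.
`findall` collects group 1 from the one match (1 total).

['kp']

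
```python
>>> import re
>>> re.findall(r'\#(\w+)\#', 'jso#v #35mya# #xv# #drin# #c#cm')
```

One capturing group, so `findall` returns just the captured substring from each match — 4 in all.

['35mya', 'xv', 'drin', 'c']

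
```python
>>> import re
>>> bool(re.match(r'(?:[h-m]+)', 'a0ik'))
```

Pattern: one or more of a character in [h-m] (non-capturing group).
`re.match` only tries the pattern at the start of the string.
Here the string doesn't start with a match, so the call returns None, and `bool(None)` is False.

False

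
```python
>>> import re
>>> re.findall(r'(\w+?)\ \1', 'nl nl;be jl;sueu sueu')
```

`\1` is not a pattern — it's the concrete string captured by group 1, re-applied verbatim.
`findall` collects group 1 from each match (2 total).

['nl', 'sueu']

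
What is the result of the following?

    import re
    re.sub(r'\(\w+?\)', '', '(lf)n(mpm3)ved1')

Each match is replaced by ''.

'nved1'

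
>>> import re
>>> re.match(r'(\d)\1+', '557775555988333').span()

(0, 2)

`\1` has to match the exact text group 1 already captured.
With `match`, the pattern is implicitly anchored at the beginning.
The match spans [0:2] → '55'.
Captured: group 1 = '5'.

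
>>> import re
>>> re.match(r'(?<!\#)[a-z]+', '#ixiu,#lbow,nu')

None

The negative lookaround is zero-width — it rules out positions where the adjacent text would match, without consuming anything.
`re.match` won't scan ahead — the pattern has to work from the very first character.
Here position 0 doesn't satisfy it, so the call returns None.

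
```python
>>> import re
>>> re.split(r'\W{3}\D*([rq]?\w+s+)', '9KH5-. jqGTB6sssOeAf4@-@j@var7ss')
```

['9KH5', '6sss', 'OeAf4', '7ss', '']

The pattern matches exactly 3 of a non-word character, then zero or more of a non-digit; then optionally one of [rq], then one or more of a word character, then one or more of a literal 's' (captured).
The group in the pattern means `split` returns the separators' captures alongside the pieces.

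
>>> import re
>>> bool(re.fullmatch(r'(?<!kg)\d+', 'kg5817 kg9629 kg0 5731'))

False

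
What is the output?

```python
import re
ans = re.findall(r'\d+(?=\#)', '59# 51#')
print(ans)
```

The `(?=…)`/`(?<=…)` assertion just peeks at neighbouring text; it doesn't advance the match position.
Matches: at [0:2] → '59'; at [4:6] → '51'.
With no groups in the pattern, `findall` gives back each whole match — 2 here.

['59', '51']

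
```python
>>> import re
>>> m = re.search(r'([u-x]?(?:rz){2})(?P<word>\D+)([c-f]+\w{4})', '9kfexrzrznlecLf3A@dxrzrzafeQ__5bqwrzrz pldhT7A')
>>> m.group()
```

Pattern: optionally a character in [u-x], then the literal 'rz' repeated 2 times (captured); then one or more of a non-digit (captured as 'word'); then one or more of a character in [c-f], then exactly 4 of a word character (captured).
The match spans [4:17] → 'xrzrznlecLf3A'.

'xrzrznlecLf3A'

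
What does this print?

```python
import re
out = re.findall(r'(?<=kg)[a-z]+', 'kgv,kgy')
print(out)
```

['v', 'y']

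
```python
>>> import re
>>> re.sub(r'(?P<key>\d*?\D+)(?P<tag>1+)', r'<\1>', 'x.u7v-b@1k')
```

'x.u<7v-b@>k'

This matches zero or more of a digit (lazy), then one or more of a non-digit (captured as 'key'); then one or more of a literal '1' (captured as 'tag').
Matches: at [3:9] → '7v-b@1'.
`\1` in the replacement pulls in group 1's text for each match.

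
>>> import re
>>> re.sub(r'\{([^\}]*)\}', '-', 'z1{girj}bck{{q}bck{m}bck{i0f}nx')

Matches: at [2:8] → '{girj}'; at [11:15] → '{{q}'; at [18:21] → '{m}'; at [24:29] → '{i0f}'.
Every occurrence is swapped for '-'.

'z1-bck-bck-bck-nx'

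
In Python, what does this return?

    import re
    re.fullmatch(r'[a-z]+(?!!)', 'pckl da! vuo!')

A negative assertion filters positions out without eating any characters.
For `fullmatch`, every character of the input must be accounted for by the pattern.
Here there's no way to consume every character, so the call returns None.

None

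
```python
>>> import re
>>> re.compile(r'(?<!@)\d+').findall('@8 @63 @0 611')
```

['3', '611']

`(?!…)`/`(?<!…)` only lets a position through if the neighbouring text does NOT match; no characters are consumed.
No capturing groups, so `findall` returns the 2 full match strings.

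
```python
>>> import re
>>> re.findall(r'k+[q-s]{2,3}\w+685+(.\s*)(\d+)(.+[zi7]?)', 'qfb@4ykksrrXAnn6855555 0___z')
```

Multiple groups make `findall` return tuples — one 3-tuple for the one match.

[(' ', '0', '___z')]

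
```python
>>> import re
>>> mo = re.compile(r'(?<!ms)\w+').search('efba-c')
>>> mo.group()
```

'efba'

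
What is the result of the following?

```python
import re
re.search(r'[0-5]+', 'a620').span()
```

(2, 4)

The match spans [2:4] → '20'.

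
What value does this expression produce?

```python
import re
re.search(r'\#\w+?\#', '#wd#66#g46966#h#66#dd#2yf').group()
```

`search` walks the string left to right and returns the first match it finds.
The match spans [0:4] → '#wd#'.

'#wd#'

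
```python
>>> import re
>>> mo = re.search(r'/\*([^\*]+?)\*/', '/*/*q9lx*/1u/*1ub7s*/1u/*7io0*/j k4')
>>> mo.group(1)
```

`search` walks the string left to right and returns the first match it finds.
The match spans [2:10] → '/*q9lx*/'.
Captured: group 1 = 'q9lx'.

'q9lx'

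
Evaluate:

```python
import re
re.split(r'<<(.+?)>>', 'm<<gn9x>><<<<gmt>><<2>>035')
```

['m', 'gn9x', '', '<<gmt', '', '2', '035']

The `?` after the quantifier makes it lazy — it takes as little as possible before letting the rest of the pattern try.
Because the pattern has a capturing group, `split` also inserts each captured text between the pieces.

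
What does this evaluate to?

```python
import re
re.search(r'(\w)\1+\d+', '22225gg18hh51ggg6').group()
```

`\1` is not a pattern — it's the concrete string captured by group 1, re-applied verbatim.
The match spans [0:5] → '22225'.

'22225'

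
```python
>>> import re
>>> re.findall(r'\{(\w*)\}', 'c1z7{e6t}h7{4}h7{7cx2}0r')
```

['e6t', '4', '7cx2']

Walking the string: at [4:9] match '{e6t}', group 1 = 'e6t'; at [11:14] match '{4}', group 1 = '4'; at [16:22] match '{7cx2}', group 1 = '7cx2'.
`findall` collects group 1 from each match (3 total).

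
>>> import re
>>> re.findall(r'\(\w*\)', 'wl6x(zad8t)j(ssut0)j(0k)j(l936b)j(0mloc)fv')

['(zad8t)', '(ssut0)', '(0k)', '(l936b)', '(0mloc)']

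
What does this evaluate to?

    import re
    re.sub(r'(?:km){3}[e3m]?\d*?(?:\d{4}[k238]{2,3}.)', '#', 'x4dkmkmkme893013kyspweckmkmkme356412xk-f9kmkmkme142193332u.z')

Pattern: the literal 'km' repeated 3 times, then optionally one of [e3m], then zero or more of a digit (lazy); then exactly 4 of a digit, then 2 to 3 of one of [k238], then any character (non-capturing group).
Matches: at [3:18] → 'kmkmkme893013ky'; at [41:57] → 'kmkmkme142193332'.
`sub` substitutes '#' at each match site.

'x4d#spweckmkmkme356412xk-f9#u.z'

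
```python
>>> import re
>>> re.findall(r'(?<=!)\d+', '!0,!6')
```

The lookaround is zero-width — it requires the adjacent text to match without consuming it, so the asserted text isn't part of the match.
Matches: at [1:2] → '0'; at [4:5] → '6'.
With no groups in the pattern, `findall` gives back each whole match — 2 here.

['0', '6']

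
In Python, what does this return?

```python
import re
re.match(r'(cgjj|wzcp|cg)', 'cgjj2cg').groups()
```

('cgjj',)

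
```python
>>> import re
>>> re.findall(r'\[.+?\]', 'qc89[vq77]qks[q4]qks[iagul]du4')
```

Matches: at [4:10] → '[vq77]'; at [13:17] → '[q4]'; at [20:27] → '[iagul]'.
`findall` yields the raw match text (3 of them) because the pattern has no groups.

['[vq77]', '[q4]', '[iagul]']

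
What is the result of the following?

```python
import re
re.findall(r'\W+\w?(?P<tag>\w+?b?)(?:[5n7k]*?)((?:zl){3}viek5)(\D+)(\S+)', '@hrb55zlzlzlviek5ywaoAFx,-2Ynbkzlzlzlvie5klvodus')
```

[('rb', 'zlzlzlviek5', 'ywaoAFx,-', '2Ynbkzlzlzlvie5klvodus')]

Pattern: one or more of a non-word character, then optionally a word character; then one or more of a word character (lazy), then optionally a literal 'b' (captured as 'tag'); then zero or more of one of [5n7k] (lazy) (non-capturing group); then the literal 'zl' repeated 3 times, then the literal 'vi', then the literal 'ek5' (captured); then one or more of a non-digit (captured); then one or more of a non-whitespace character (captured).
Because the quantifier is non-greedy, it stops expanding at the earliest point where the rest of the pattern can succeed.
Walking the string: at [0:48] match '@hrb55zlzlzlviek5ywaoAFx,-2Ynbkzlzlzlvie5klvodus', groups = ('rb', 'zlzlzlviek5', 'ywaoAFx,-', '2Ynbkzlzlzlvie5klvodus').
With 4 capturing groups, `findall` returns a 4-tuple per match.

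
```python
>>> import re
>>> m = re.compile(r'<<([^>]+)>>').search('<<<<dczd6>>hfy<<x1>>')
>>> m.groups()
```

('<<dczd6',)

The match spans [0:11] → '<<<<dczd6>>'.
Captured: group 1 = '<<dczd6'.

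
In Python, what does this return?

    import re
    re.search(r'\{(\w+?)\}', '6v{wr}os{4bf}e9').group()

Unlike `match`, `search` isn't anchored — it looks for the pattern anywhere in the string.
The match spans [2:6] → '{wr}'.
Captured: group 1 = 'wr'.

'{wr}'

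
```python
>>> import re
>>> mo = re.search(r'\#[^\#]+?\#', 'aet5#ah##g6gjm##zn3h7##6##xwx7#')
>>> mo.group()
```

'#ah#'

`re.search` tries every starting position until one works.
The match spans [4:8] → '#ah#'.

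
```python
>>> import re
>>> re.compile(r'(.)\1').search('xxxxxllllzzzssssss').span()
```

(0, 2)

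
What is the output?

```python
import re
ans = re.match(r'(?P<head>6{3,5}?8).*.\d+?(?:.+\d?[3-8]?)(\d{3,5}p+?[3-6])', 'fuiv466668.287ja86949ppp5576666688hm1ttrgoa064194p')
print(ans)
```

None

With `match`, the pattern is implicitly anchored at the beginning.
Here the string doesn't start with a match, so the call returns None.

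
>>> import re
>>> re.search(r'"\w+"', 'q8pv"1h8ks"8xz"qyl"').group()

'"1h8ks"'

The match spans [4:11] → '"1h8ks"'.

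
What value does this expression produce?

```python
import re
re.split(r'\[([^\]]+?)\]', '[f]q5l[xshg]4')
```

Matches to split on: at [0:3] → '[f]'; at [6:12] → '[xshg]'.
`re.split` interleaves the captured-group text with the surrounding fragments.

['', 'f', 'q5l', 'xshg', '4']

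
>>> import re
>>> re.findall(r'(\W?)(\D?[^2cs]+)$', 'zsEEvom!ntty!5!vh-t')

[('', 'sEEvom!ntty!5!vh-t')]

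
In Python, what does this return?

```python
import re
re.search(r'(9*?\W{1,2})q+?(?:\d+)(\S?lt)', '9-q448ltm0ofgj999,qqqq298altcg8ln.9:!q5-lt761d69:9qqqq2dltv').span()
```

(0, 8)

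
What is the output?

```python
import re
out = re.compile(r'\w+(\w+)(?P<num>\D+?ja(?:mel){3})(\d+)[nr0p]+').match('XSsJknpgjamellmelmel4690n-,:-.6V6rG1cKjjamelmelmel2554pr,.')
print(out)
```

None

This matches one or more of a word character; then one or more of a word character (captured); then one or more of a non-digit (lazy), then the literal 'ja', then the literal 'mel' repeated 3 times (captured as 'num'); then one or more of a digit (captured); then one or more of one of [nr0p].
`re.match` only tries the pattern at the start of the string.
Here position 0 doesn't satisfy it, so the call returns None.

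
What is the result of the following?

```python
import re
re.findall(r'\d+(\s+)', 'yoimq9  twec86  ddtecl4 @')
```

['  ', '  ', ' ']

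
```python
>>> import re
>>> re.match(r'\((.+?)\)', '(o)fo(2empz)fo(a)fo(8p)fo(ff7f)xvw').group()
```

`re.match` only tries the pattern at the start of the string.
The match spans [0:3] → '(o)'.

'(o)'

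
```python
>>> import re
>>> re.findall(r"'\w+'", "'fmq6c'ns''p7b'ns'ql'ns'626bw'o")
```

["'fmq6c'", "'p7b'", "'ql'", "'626bw'"]

`findall` yields the raw match text (4 of them) because the pattern has no groups.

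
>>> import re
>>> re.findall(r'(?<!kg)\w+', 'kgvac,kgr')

The negative lookahead/lookbehind blocks any match where the forbidden context is present.
No capturing groups, so `findall` returns the 2 full match strings.

['kgvac', 'kgr']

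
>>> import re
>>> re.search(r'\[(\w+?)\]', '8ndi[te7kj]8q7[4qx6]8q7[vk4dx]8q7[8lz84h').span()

(4, 11)

The match spans [4:11] → '[te7kj]'.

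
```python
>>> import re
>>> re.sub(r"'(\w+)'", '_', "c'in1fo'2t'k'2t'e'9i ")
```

'c_2t_2t_9i '

Each match is replaced by '_'.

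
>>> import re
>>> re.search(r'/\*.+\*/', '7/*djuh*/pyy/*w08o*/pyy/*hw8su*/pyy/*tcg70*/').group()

The match spans [1:44] → '/*djuh*/pyy/*w08o*/pyy/*hw8su*/pyy/*tcg70*/'.

'/*djuh*/pyy/*w08o*/pyy/*hw8su*/pyy/*tcg70*/'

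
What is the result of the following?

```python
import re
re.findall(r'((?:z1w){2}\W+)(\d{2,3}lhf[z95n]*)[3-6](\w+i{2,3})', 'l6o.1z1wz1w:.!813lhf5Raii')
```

[('z1wz1w:.!', '813lhf', 'Raii')]

This matches the literal 'z1w' repeated 2 times, then one or more of a non-word character (captured); then 2 to 3 of a digit, then the literal 'lhf', then zero or more of one of [z95n] (captured); then a character in [3-6]; then one or more of a word character, then 2 to 3 of the literal 'i' (captured).
Scanning left to right: at [5:25] match 'z1wz1w:.!813lhf5Raii', groups = ('z1wz1w:.!', '813lhf', 'Raii').
With 3 capturing groups, `findall` returns a 3-tuple per match.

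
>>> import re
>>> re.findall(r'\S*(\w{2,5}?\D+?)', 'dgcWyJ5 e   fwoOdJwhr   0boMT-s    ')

The pattern matches zero or more of a non-whitespace character; then 2 to 5 of a word character (lazy), then one or more of a non-digit (lazy) (captured).
Lazy quantifiers expand one character at a time until the remainder of the pattern can match.
Walking the string: at [0:8] match 'dgcWyJ5 ', group 1 = 'J5 '; at [12:22] match 'fwoOdJwhr ', group 1 = 'hr '; at [24:30] match '0boMT-', group 1 = 'MT-'.
With a single group, `findall` returns only what that group captured — 3 items.

['J5 ', 'hr ', 'MT-']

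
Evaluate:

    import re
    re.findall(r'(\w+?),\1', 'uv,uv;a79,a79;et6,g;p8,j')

['uv', 'a79']

A backreference is literal: `\1` must see the identical characters the first group matched.
One capturing group, so `findall` returns just the captured substring from each match — 2 in all.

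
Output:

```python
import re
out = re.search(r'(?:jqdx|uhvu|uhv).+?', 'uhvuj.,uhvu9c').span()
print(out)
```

`|` is ordered: at each position the engine commits to the first alternative that works.
`re.search` tries every starting position until one works.
The match spans [0:5] → 'uhvuj'.

(0, 5)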